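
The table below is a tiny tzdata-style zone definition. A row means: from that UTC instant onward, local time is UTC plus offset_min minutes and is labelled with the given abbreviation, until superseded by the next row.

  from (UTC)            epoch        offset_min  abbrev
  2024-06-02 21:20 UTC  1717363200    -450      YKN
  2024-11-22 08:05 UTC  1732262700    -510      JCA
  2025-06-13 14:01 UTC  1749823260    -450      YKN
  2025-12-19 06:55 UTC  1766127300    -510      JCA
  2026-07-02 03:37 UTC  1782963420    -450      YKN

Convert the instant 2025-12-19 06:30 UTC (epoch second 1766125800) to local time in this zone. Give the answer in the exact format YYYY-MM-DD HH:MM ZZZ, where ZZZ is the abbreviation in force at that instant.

Query: 2025-12-19 06:30 UTC
Rule 3/5 (YKN, -07:30): 2025-06-13 14:01 UTC ≤ query < 2025-12-19 06:55 UTC
6·60 + 30 - 450 = -60 min
-60 = -1·1440 + 1380; 1380 = 23·60 + 0 → 23:00, 2025-12-19 - 1 day = 2025-12-18
→ 2025-12-18 23:00 YKN

2025-12-18 23:00 YKN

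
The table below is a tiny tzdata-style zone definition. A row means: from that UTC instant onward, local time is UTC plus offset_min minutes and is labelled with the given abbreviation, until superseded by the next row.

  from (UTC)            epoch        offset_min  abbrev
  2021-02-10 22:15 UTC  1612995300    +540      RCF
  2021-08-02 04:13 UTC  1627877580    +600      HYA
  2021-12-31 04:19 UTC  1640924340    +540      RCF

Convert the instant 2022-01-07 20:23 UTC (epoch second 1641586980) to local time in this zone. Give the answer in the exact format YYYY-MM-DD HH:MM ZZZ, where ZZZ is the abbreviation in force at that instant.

2022-01-08 05:23 RCF

Query: 2022-01-07 20:23 UTC
Rule 3/3 (RCF, +09:00): 2021-12-31 04:19 UTC ≤ query < +∞
20·60 + 23 + 540 = 1763 min
1763 = 1·1440 + 323; 323 = 5·60 + 23 → 05:23, 2022-01-07 + 1 day = 2022-01-08
→ 2022-01-08 05:23 RCF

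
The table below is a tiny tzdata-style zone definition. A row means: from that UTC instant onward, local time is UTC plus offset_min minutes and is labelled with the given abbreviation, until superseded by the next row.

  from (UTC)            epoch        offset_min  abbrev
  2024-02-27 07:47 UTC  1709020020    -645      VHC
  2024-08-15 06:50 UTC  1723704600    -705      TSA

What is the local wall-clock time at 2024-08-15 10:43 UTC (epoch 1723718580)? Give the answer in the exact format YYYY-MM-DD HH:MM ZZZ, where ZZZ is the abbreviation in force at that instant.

Query: 2024-08-15 10:43 UTC
Rule 2/2 (TSA, -11:45): 2024-08-15 06:50 UTC ≤ query < +∞
10·60 + 43 - 705 = -62 min
-62 = -1·1440 + 1378; 1378 = 22·60 + 58 → 22:58, 2024-08-15 - 1 day = 2024-08-14
→ 2024-08-14 22:58 TSA

2024-08-14 22:58 TSA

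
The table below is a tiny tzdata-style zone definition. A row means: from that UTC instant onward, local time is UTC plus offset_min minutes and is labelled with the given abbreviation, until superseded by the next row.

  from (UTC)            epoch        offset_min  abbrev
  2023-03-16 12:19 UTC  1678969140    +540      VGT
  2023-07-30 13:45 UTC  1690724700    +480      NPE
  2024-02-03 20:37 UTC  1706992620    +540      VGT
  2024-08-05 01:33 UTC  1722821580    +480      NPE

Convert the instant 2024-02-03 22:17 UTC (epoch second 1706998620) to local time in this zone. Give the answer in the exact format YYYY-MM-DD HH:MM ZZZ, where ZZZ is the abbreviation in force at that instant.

2024-02-04 07:17 VGT

Query: 2024-02-03 22:17 UTC
Rule 3/4 (VGT, +09:00): 2024-02-03 20:37 UTC ≤ query < 2024-08-05 01:33 UTC
22·60 + 17 + 540 = 1877 min
1877 = 1·1440 + 437; 437 = 7·60 + 17 → 07:17, 2024-02-03 + 1 day = 2024-02-04
→ 2024-02-04 07:17 VGT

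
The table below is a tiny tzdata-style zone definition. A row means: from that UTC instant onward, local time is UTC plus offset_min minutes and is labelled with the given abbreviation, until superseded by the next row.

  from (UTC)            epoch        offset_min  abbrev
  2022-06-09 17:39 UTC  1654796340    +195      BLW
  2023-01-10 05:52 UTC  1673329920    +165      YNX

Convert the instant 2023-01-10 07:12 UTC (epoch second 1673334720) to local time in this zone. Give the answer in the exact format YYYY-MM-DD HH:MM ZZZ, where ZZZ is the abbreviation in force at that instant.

2023-01-10 09:57 YNX

Query: 2023-01-10 07:12 UTC
Rule 2/2 (YNX, +02:45): 2023-01-10 05:52 UTC ≤ query < +∞
7·60 + 12 + 165 = 597 min
597 = 0·1440 + 597; 597 = 9·60 + 57 → 09:57, same day
→ 2023-01-10 09:57 YNX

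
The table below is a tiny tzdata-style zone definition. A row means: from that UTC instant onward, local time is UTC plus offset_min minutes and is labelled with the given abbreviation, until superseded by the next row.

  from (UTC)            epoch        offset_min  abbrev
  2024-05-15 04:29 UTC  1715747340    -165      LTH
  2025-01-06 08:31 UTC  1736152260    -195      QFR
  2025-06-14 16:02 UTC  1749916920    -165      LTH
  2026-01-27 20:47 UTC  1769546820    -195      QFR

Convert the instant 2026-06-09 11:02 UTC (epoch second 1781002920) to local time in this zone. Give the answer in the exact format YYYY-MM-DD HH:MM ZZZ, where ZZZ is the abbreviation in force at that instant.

Query: 2026-06-09 11:02 UTC
Rule 4/4 (QFR, -03:15): 2026-01-27 20:47 UTC ≤ query < +∞
11·60 + 2 - 195 = 467 min
467 = 0·1440 + 467; 467 = 7·60 + 47 → 07:47, same day
→ 2026-06-09 07:47 QFR

2026-06-09 07:47 QFR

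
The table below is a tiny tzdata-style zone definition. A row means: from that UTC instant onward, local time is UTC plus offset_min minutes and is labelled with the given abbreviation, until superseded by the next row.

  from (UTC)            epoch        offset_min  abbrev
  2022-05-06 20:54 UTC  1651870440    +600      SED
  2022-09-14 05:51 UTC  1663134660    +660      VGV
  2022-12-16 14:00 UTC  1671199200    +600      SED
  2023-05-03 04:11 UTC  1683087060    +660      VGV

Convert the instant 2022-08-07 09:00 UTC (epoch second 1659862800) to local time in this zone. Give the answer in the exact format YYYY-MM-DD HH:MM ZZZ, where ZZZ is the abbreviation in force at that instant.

2022-08-07 19:00 SED

Query: 2022-08-07 09:00 UTC
Rule 1/4 (SED, +10:00): 2022-05-06 20:54 UTC ≤ query < 2022-09-14 05:51 UTC
9·60 + 0 + 600 = 1140 min
1140 = 0·1440 + 1140; 1140 = 19·60 + 0 → 19:00, same day
→ 2022-08-07 19:00 SED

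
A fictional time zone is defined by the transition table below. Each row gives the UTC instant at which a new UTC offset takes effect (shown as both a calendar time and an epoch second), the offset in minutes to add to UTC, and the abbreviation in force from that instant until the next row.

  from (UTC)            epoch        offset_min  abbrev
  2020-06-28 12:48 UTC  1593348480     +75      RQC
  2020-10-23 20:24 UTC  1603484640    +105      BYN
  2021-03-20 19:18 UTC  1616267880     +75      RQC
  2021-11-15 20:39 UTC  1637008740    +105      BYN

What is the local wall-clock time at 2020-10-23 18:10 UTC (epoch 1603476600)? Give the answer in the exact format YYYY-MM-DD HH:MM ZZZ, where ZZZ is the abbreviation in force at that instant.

Query: 2020-10-23 18:10 UTC
Rule 1/4 (RQC, +01:15): 2020-06-28 12:48 UTC ≤ query < 2020-10-23 20:24 UTC
18·60 + 10 + 75 = 1165 min
1165 = 0·1440 + 1165; 1165 = 19·60 + 25 → 19:25, same day
→ 2020-10-23 19:25 RQC

2020-10-23 19:25 RQC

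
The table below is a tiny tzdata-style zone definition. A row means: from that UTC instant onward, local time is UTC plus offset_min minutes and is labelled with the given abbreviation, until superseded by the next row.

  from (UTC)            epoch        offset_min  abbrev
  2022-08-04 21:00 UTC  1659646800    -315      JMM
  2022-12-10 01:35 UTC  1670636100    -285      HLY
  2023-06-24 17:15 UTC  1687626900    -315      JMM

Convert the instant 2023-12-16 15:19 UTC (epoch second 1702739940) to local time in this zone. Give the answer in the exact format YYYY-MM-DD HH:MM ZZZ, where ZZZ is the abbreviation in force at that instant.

2023-12-16 10:04 JMM

Query: 2023-12-16 15:19 UTC
Rule 3/3 (JMM, -05:15): 2023-06-24 17:15 UTC ≤ query < +∞
15·60 + 19 - 315 = 604 min
604 = 0·1440 + 604; 604 = 10·60 + 4 → 10:04, same day
→ 2023-12-16 10:04 JMM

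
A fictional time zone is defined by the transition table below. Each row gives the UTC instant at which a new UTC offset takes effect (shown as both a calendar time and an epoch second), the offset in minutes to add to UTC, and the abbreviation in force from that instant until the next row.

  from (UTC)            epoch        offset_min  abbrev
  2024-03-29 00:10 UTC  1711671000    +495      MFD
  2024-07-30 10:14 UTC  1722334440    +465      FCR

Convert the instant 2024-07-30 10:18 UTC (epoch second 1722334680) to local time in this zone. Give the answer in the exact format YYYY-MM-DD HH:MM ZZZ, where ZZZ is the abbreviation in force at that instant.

2024-07-30 18:03 FCR

Query: 2024-07-30 10:18 UTC
Rule 2/2 (FCR, +07:45): 2024-07-30 10:14 UTC ≤ query < +∞
10·60 + 18 + 465 = 1083 min
1083 = 0·1440 + 1083; 1083 = 18·60 + 3 → 18:03, same day
→ 2024-07-30 18:03 FCR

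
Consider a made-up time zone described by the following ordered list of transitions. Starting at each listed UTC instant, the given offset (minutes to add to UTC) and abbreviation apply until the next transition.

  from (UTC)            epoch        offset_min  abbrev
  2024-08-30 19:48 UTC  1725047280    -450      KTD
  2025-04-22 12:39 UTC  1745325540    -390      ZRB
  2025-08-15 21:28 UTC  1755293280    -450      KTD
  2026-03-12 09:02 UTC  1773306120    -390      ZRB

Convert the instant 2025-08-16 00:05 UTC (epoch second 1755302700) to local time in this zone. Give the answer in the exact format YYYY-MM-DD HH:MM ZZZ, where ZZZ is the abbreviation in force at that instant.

2025-08-15 16:35 KTD

Query: 2025-08-16 00:05 UTC
Rule 3/4 (KTD, -07:30): 2025-08-15 21:28 UTC ≤ query < 2026-03-12 09:02 UTC
0·60 + 5 - 450 = -445 min
-445 = -1·1440 + 995; 995 = 16·60 + 35 → 16:35, 2025-08-16 - 1 day = 2025-08-15
→ 2025-08-15 16:35 KTD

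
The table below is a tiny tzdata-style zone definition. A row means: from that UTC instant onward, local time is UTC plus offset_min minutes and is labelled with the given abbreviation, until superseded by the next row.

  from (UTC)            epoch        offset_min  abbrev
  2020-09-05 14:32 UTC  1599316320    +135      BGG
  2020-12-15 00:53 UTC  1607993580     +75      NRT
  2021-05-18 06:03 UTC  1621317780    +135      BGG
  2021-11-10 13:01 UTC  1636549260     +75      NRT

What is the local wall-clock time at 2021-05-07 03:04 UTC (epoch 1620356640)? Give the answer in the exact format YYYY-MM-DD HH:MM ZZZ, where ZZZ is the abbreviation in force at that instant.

2021-05-07 04:19 NRT

Query: 2021-05-07 03:04 UTC
Rule 2/4 (NRT, +01:15): 2020-12-15 00:53 UTC ≤ query < 2021-05-18 06:03 UTC
3·60 + 4 + 75 = 259 min
259 = 0·1440 + 259; 259 = 4·60 + 19 → 04:19, same day
→ 2021-05-07 04:19 NRT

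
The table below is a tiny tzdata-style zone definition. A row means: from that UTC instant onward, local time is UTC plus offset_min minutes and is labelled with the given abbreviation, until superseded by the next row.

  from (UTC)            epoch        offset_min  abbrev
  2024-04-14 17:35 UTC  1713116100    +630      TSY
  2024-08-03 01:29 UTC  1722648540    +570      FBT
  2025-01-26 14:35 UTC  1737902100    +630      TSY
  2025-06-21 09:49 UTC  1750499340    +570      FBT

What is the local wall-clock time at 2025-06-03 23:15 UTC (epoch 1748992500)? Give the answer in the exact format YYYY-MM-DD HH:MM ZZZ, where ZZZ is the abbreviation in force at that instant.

2025-06-04 09:45 TSY

Query: 2025-06-03 23:15 UTC
Rule 3/4 (TSY, +10:30): 2025-01-26 14:35 UTC ≤ query < 2025-06-21 09:49 UTC
23·60 + 15 + 630 = 2025 min
2025 = 1·1440 + 585; 585 = 9·60 + 45 → 09:45, 2025-06-03 + 1 day = 2025-06-04
→ 2025-06-04 09:45 TSY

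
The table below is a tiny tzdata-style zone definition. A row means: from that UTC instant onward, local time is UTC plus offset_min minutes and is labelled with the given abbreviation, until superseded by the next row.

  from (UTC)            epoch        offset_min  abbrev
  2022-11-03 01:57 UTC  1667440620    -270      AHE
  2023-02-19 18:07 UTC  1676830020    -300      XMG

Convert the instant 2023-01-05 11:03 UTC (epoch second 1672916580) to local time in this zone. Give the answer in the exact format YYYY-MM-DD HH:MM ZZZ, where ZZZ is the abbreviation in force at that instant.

Query: 2023-01-05 11:03 UTC
Rule 1/2 (AHE, -04:30): 2022-11-03 01:57 UTC ≤ query < 2023-02-19 18:07 UTC
11·60 + 3 - 270 = 393 min
393 = 0·1440 + 393; 393 = 6·60 + 33 → 06:33, same day
→ 2023-01-05 06:33 AHE

2023-01-05 06:33 AHE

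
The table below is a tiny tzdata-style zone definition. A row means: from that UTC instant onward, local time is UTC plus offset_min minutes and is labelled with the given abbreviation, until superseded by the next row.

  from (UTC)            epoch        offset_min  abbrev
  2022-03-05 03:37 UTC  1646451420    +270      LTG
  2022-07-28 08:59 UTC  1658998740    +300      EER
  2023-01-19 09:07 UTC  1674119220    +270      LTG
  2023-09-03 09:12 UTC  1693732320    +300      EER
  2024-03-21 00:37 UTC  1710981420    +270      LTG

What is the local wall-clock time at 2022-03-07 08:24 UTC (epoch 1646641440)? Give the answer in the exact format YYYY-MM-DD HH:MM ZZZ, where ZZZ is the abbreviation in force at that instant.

2022-03-07 12:54 LTG

Query: 2022-03-07 08:24 UTC
Rule 1/5 (LTG, +04:30): 2022-03-05 03:37 UTC ≤ query < 2022-07-28 08:59 UTC
8·60 + 24 + 270 = 774 min
774 = 0·1440 + 774; 774 = 12·60 + 54 → 12:54, same day
→ 2022-03-07 12:54 LTG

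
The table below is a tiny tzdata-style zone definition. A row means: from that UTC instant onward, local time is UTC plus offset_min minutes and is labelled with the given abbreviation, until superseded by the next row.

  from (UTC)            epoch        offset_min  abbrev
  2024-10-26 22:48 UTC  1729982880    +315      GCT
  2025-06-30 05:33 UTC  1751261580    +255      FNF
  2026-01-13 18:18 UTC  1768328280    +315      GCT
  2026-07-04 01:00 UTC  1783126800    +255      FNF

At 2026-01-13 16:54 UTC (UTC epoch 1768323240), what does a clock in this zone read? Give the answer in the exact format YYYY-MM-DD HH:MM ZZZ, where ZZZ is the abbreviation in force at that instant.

Query: 2026-01-13 16:54 UTC
Rule 2/4 (FNF, +04:15): 2025-06-30 05:33 UTC ≤ query < 2026-01-13 18:18 UTC
16·60 + 54 + 255 = 1269 min
1269 = 0·1440 + 1269; 1269 = 21·60 + 9 → 21:09, same day
→ 2026-01-13 21:09 FNF

2026-01-13 21:09 FNF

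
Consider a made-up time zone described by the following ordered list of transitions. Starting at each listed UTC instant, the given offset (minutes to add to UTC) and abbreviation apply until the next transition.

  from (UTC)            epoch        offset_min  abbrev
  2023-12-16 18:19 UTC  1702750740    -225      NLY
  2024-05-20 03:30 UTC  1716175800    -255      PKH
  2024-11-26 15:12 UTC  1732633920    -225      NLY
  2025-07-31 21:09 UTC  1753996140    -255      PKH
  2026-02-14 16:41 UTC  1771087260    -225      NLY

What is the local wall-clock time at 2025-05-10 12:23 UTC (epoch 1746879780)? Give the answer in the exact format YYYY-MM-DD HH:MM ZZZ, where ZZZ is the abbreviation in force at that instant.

Query: 2025-05-10 12:23 UTC
Rule 3/5 (NLY, -03:45): 2024-11-26 15:12 UTC ≤ query < 2025-07-31 21:09 UTC
12·60 + 23 - 225 = 518 min
518 = 0·1440 + 518; 518 = 8·60 + 38 → 08:38, same day
→ 2025-05-10 08:38 NLY

2025-05-10 08:38 NLY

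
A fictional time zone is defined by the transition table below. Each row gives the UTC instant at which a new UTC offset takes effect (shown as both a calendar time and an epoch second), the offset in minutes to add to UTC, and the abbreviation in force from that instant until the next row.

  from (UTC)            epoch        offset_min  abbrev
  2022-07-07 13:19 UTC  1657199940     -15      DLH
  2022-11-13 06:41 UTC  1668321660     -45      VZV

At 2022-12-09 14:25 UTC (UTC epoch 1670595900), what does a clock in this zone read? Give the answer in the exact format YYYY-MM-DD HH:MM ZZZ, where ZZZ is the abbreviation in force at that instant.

Query: 2022-12-09 14:25 UTC
Rule 2/2 (VZV, -00:45): 2022-11-13 06:41 UTC ≤ query < +∞
14·60 + 25 - 45 = 820 min
820 = 0·1440 + 820; 820 = 13·60 + 40 → 13:40, same day
→ 2022-12-09 13:40 VZV

2022-12-09 13:40 VZV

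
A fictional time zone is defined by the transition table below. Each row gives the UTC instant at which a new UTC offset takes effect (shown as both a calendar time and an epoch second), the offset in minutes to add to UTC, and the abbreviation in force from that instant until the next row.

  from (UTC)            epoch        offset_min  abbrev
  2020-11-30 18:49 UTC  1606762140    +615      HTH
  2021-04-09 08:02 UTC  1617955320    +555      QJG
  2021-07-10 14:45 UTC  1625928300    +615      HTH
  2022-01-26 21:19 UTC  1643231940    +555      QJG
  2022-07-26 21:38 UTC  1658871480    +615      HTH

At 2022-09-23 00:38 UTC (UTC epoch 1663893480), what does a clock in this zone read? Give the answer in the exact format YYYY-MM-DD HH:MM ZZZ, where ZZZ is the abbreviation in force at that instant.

2022-09-23 10:53 HTH

Query: 2022-09-23 00:38 UTC
Rule 5/5 (HTH, +10:15): 2022-07-26 21:38 UTC ≤ query < +∞
0·60 + 38 + 615 = 653 min
653 = 0·1440 + 653; 653 = 10·60 + 53 → 10:53, same day
→ 2022-09-23 10:53 HTH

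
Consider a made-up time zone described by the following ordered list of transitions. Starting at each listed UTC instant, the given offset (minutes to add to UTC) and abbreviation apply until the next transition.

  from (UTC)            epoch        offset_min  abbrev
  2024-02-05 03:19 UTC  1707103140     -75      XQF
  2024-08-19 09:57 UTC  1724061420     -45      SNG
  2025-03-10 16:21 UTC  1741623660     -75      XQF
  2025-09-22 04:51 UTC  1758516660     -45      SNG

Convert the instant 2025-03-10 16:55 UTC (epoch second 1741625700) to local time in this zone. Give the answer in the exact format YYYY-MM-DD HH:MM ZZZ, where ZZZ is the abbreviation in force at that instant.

Query: 2025-03-10 16:55 UTC
Rule 3/4 (XQF, -01:15): 2025-03-10 16:21 UTC ≤ query < 2025-09-22 04:51 UTC
16·60 + 55 - 75 = 940 min
940 = 0·1440 + 940; 940 = 15·60 + 40 → 15:40, same day
→ 2025-03-10 15:40 XQF

2025-03-10 15:40 XQF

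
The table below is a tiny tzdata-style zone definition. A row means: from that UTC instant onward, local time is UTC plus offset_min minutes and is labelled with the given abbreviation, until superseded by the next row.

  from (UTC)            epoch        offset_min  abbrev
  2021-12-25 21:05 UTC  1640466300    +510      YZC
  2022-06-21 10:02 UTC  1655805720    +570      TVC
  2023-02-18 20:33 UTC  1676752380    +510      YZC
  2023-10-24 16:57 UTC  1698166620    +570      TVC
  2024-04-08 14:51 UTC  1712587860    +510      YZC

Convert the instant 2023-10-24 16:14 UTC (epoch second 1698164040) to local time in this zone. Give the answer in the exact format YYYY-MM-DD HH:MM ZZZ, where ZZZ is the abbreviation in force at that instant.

2023-10-25 00:44 YZC

Query: 2023-10-24 16:14 UTC
Rule 3/5 (YZC, +08:30): 2023-02-18 20:33 UTC ≤ query < 2023-10-24 16:57 UTC
16·60 + 14 + 510 = 1484 min
1484 = 1·1440 + 44; 44 = 0·60 + 44 → 00:44, 2023-10-24 + 1 day = 2023-10-25
→ 2023-10-25 00:44 YZC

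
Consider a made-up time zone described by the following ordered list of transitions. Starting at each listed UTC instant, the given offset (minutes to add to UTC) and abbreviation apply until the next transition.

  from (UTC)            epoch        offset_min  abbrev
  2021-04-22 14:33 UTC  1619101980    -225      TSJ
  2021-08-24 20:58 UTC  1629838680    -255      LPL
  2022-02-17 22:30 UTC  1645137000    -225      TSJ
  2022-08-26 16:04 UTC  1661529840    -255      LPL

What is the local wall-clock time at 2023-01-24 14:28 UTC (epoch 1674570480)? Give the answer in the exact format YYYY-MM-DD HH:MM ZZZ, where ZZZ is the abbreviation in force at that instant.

Query: 2023-01-24 14:28 UTC
Rule 4/4 (LPL, -04:15): 2022-08-26 16:04 UTC ≤ query < +∞
14·60 + 28 - 255 = 613 min
613 = 0·1440 + 613; 613 = 10·60 + 13 → 10:13, same day
→ 2023-01-24 10:13 LPL

2023-01-24 10:13 LPL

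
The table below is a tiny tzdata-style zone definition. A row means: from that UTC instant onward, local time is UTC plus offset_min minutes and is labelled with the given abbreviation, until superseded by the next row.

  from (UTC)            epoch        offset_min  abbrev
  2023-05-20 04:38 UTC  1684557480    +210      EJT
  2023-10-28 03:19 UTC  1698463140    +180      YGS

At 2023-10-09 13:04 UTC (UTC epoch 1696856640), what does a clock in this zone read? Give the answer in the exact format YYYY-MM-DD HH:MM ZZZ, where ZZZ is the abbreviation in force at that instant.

2023-10-09 16:34 EJT

Query: 2023-10-09 13:04 UTC
Rule 1/2 (EJT, +03:30): 2023-05-20 04:38 UTC ≤ query < 2023-10-28 03:19 UTC
13·60 + 4 + 210 = 994 min
994 = 0·1440 + 994; 994 = 16·60 + 34 → 16:34, same day
→ 2023-10-09 16:34 EJT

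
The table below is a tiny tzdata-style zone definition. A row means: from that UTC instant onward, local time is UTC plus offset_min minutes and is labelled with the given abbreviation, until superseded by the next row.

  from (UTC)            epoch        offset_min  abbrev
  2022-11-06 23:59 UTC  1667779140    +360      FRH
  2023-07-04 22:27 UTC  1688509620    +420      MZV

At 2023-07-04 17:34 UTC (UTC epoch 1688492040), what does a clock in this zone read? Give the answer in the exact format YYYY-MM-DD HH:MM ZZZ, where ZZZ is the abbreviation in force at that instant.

2023-07-04 23:34 FRH

Query: 2023-07-04 17:34 UTC
Rule 1/2 (FRH, +06:00): 2022-11-06 23:59 UTC ≤ query < 2023-07-04 22:27 UTC
17·60 + 34 + 360 = 1414 min
1414 = 0·1440 + 1414; 1414 = 23·60 + 34 → 23:34, same day
→ 2023-07-04 23:34 FRH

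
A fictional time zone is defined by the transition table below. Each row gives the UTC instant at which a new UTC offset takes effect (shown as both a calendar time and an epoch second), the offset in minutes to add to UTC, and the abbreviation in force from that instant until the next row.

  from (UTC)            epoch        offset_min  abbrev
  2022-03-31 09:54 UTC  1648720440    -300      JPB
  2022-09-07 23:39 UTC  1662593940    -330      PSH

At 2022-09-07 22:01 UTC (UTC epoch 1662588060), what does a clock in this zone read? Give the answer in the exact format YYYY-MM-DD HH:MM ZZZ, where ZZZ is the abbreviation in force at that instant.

Query: 2022-09-07 22:01 UTC
Rule 1/2 (JPB, -05:00): 2022-03-31 09:54 UTC ≤ query < 2022-09-07 23:39 UTC
22·60 + 1 - 300 = 1021 min
1021 = 0·1440 + 1021; 1021 = 17·60 + 1 → 17:01, same day
→ 2022-09-07 17:01 JPB

2022-09-07 17:01 JPB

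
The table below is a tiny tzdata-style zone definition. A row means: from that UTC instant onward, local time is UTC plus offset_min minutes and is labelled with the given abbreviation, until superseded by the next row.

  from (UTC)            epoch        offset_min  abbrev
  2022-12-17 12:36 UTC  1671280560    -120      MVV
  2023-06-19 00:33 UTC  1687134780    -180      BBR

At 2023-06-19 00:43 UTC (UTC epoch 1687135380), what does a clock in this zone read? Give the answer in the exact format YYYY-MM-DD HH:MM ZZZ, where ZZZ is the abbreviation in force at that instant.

2023-06-18 21:43 BBR

Query: 2023-06-19 00:43 UTC
Rule 2/2 (BBR, -03:00): 2023-06-19 00:33 UTC ≤ query < +∞
0·60 + 43 - 180 = -137 min
-137 = -1·1440 + 1303; 1303 = 21·60 + 43 → 21:43, 2023-06-19 - 1 day = 2023-06-18
→ 2023-06-18 21:43 BBR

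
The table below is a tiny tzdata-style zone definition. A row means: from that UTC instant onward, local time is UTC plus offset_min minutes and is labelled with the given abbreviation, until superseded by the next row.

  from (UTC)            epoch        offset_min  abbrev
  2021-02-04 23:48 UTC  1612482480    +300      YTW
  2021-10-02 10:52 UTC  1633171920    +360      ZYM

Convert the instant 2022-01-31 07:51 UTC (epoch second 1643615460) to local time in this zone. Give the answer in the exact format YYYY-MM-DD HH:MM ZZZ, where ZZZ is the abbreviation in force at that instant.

Query: 2022-01-31 07:51 UTC
Rule 2/2 (ZYM, +06:00): 2021-10-02 10:52 UTC ≤ query < +∞
7·60 + 51 + 360 = 831 min
831 = 0·1440 + 831; 831 = 13·60 + 51 → 13:51, same day
→ 2022-01-31 13:51 ZYM

2022-01-31 13:51 ZYM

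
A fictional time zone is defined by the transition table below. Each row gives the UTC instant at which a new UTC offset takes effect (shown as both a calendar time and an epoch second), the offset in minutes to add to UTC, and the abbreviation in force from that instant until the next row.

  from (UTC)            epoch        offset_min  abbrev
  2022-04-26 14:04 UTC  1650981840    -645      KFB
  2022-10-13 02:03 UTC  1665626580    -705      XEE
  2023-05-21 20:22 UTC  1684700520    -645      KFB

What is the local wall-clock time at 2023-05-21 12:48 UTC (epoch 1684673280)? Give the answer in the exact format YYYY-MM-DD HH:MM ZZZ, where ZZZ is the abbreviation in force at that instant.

2023-05-21 01:03 XEE

Query: 2023-05-21 12:48 UTC
Rule 2/3 (XEE, -11:45): 2022-10-13 02:03 UTC ≤ query < 2023-05-21 20:22 UTC
12·60 + 48 - 705 = 63 min
63 = 0·1440 + 63; 63 = 1·60 + 3 → 01:03, same day
→ 2023-05-21 01:03 XEE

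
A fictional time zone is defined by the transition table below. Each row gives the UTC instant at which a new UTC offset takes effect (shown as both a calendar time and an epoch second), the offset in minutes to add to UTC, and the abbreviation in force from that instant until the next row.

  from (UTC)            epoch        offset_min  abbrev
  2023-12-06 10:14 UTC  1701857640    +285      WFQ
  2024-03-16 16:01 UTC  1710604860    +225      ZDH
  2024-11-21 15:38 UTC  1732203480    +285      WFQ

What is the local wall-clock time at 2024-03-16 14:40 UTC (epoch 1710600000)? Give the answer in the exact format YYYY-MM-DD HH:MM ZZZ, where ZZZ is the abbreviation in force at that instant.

Query: 2024-03-16 14:40 UTC
Rule 1/3 (WFQ, +04:45): 2023-12-06 10:14 UTC ≤ query < 2024-03-16 16:01 UTC
14·60 + 40 + 285 = 1165 min
1165 = 0·1440 + 1165; 1165 = 19·60 + 25 → 19:25, same day
→ 2024-03-16 19:25 WFQ

2024-03-16 19:25 WFQ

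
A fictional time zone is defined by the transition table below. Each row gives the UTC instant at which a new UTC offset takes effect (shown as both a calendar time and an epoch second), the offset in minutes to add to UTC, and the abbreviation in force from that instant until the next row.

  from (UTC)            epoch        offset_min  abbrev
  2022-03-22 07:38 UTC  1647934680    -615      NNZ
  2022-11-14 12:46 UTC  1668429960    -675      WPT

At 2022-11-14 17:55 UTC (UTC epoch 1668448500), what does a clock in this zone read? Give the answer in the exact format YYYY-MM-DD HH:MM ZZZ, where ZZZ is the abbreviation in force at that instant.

Query: 2022-11-14 17:55 UTC
Rule 2/2 (WPT, -11:15): 2022-11-14 12:46 UTC ≤ query < +∞
17·60 + 55 - 675 = 400 min
400 = 0·1440 + 400; 400 = 6·60 + 40 → 06:40, same day
→ 2022-11-14 06:40 WPT

2022-11-14 06:40 WPT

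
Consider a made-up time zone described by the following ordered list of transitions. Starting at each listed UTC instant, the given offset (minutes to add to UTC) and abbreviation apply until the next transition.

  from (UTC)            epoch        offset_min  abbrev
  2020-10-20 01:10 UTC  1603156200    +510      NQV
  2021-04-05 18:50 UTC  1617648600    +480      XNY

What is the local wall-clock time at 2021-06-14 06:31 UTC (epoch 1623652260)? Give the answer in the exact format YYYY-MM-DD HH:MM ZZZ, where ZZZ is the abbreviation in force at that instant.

2021-06-14 14:31 XNY

Query: 2021-06-14 06:31 UTC
Rule 2/2 (XNY, +08:00): 2021-04-05 18:50 UTC ≤ query < +∞
6·60 + 31 + 480 = 871 min
871 = 0·1440 + 871; 871 = 14·60 + 31 → 14:31, same day
→ 2021-06-14 14:31 XNY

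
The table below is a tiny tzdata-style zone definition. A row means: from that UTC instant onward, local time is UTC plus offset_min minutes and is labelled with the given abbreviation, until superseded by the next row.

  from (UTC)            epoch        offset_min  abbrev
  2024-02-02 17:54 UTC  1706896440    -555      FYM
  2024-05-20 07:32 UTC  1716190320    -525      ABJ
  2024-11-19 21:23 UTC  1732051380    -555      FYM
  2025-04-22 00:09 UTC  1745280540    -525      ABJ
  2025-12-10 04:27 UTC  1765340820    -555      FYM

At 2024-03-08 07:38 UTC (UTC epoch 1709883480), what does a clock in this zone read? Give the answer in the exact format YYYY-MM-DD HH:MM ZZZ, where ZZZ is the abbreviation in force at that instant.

2024-03-07 22:23 FYM

Query: 2024-03-08 07:38 UTC
Rule 1/5 (FYM, -09:15): 2024-02-02 17:54 UTC ≤ query < 2024-05-20 07:32 UTC
7·60 + 38 - 555 = -97 min
-97 = -1·1440 + 1343; 1343 = 22·60 + 23 → 22:23, 2024-03-08 - 1 day = 2024-03-07
→ 2024-03-07 22:23 FYM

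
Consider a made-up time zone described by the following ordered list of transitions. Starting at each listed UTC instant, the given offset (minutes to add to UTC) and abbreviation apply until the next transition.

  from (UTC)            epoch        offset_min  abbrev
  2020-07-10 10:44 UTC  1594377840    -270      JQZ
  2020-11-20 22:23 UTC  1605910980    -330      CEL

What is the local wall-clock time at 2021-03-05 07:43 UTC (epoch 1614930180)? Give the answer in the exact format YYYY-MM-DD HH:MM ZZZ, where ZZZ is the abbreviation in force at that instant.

2021-03-05 02:13 CEL

Query: 2021-03-05 07:43 UTC
Rule 2/2 (CEL, -05:30): 2020-11-20 22:23 UTC ≤ query < +∞
7·60 + 43 - 330 = 133 min
133 = 0·1440 + 133; 133 = 2·60 + 13 → 02:13, same day
→ 2021-03-05 02:13 CEL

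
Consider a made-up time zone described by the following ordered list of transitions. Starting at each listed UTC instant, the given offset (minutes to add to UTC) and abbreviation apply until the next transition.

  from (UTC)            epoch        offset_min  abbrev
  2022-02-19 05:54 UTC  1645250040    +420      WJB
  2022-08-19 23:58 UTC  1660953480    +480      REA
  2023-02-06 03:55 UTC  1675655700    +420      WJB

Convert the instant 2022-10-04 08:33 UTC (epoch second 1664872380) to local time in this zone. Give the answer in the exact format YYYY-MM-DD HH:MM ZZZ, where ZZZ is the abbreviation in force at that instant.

2022-10-04 16:33 REA

Query: 2022-10-04 08:33 UTC
Rule 2/3 (REA, +08:00): 2022-08-19 23:58 UTC ≤ query < 2023-02-06 03:55 UTC
8·60 + 33 + 480 = 993 min
993 = 0·1440 + 993; 993 = 16·60 + 33 → 16:33, same day
→ 2022-10-04 16:33 REA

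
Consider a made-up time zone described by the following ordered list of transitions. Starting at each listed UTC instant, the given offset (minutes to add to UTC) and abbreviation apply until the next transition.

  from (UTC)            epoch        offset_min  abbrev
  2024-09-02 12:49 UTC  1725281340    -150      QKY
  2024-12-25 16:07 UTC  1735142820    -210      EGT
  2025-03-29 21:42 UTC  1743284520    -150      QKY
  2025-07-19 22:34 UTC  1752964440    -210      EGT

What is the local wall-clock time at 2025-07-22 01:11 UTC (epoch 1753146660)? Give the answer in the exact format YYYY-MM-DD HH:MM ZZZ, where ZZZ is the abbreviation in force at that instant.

2025-07-21 21:41 EGT

Query: 2025-07-22 01:11 UTC
Rule 4/4 (EGT, -03:30): 2025-07-19 22:34 UTC ≤ query < +∞
1·60 + 11 - 210 = -139 min
-139 = -1·1440 + 1301; 1301 = 21·60 + 41 → 21:41, 2025-07-22 - 1 day = 2025-07-21
→ 2025-07-21 21:41 EGT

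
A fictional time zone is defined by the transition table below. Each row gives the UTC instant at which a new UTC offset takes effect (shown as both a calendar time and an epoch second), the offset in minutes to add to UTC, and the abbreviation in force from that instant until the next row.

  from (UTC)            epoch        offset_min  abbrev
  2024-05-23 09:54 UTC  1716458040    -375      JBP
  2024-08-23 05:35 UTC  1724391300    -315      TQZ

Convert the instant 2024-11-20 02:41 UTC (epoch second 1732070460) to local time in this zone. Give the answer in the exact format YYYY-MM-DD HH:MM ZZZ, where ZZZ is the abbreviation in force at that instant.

2024-11-19 21:26 TQZ

Query: 2024-11-20 02:41 UTC
Rule 2/2 (TQZ, -05:15): 2024-08-23 05:35 UTC ≤ query < +∞
2·60 + 41 - 315 = -154 min
-154 = -1·1440 + 1286; 1286 = 21·60 + 26 → 21:26, 2024-11-20 - 1 day = 2024-11-19
→ 2024-11-19 21:26 TQZ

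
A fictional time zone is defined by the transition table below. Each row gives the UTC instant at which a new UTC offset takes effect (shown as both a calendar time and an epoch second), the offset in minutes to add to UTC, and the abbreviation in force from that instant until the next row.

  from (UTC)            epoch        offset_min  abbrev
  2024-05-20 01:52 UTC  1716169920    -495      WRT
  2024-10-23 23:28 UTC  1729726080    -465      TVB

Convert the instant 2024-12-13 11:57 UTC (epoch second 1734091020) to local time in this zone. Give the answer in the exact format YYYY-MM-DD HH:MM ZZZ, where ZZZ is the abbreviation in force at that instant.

Query: 2024-12-13 11:57 UTC
Rule 2/2 (TVB, -07:45): 2024-10-23 23:28 UTC ≤ query < +∞
11·60 + 57 - 465 = 252 min
252 = 0·1440 + 252; 252 = 4·60 + 12 → 04:12, same day
→ 2024-12-13 04:12 TVB

2024-12-13 04:12 TVB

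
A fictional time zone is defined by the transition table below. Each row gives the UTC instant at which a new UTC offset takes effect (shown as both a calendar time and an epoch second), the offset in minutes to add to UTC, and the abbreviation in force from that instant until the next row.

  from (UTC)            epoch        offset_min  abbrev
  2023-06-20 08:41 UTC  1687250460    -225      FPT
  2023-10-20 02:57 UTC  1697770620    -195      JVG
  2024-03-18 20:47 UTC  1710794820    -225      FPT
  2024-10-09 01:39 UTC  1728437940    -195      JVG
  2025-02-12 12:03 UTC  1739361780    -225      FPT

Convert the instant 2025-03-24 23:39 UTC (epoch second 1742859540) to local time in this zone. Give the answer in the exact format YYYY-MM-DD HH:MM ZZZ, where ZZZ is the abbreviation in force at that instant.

Query: 2025-03-24 23:39 UTC
Rule 5/5 (FPT, -03:45): 2025-02-12 12:03 UTC ≤ query < +∞
23·60 + 39 - 225 = 1194 min
1194 = 0·1440 + 1194; 1194 = 19·60 + 54 → 19:54, same day
→ 2025-03-24 19:54 FPT

2025-03-24 19:54 FPT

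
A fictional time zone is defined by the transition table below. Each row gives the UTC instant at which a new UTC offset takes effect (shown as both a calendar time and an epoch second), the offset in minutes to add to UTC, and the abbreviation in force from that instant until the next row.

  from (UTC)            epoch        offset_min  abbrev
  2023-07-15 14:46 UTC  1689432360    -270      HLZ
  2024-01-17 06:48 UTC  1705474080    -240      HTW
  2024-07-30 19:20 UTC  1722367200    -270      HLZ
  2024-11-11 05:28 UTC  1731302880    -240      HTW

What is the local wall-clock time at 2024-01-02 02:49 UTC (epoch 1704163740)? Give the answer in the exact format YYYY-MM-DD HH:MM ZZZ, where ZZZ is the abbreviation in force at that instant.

2024-01-01 22:19 HLZ

Query: 2024-01-02 02:49 UTC
Rule 1/4 (HLZ, -04:30): 2023-07-15 14:46 UTC ≤ query < 2024-01-17 06:48 UTC
2·60 + 49 - 270 = -101 min
-101 = -1·1440 + 1339; 1339 = 22·60 + 19 → 22:19, 2024-01-02 - 1 day = 2024-01-01
→ 2024-01-01 22:19 HLZ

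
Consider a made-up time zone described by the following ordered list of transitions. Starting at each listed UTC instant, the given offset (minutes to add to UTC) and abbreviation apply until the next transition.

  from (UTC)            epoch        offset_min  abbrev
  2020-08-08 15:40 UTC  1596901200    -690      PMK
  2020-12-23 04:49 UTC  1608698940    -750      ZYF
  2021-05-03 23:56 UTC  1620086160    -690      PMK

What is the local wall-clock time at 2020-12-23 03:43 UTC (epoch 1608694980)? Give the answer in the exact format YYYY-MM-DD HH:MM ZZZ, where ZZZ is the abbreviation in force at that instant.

Query: 2020-12-23 03:43 UTC
Rule 1/3 (PMK, -11:30): 2020-08-08 15:40 UTC ≤ query < 2020-12-23 04:49 UTC
3·60 + 43 - 690 = -467 min
-467 = -1·1440 + 973; 973 = 16·60 + 13 → 16:13, 2020-12-23 - 1 day = 2020-12-22
→ 2020-12-22 16:13 PMK

2020-12-22 16:13 PMK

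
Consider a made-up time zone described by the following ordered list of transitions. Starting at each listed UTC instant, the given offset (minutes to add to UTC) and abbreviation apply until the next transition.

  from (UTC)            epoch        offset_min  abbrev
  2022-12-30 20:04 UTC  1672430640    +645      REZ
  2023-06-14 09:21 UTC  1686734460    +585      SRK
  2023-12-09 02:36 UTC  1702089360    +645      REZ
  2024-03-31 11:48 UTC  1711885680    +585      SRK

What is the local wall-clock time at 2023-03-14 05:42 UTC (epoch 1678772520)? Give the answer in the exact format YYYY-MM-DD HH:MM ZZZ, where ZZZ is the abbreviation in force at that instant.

2023-03-14 16:27 REZ

Query: 2023-03-14 05:42 UTC
Rule 1/4 (REZ, +10:45): 2022-12-30 20:04 UTC ≤ query < 2023-06-14 09:21 UTC
5·60 + 42 + 645 = 987 min
987 = 0·1440 + 987; 987 = 16·60 + 27 → 16:27, same day
→ 2023-03-14 16:27 REZ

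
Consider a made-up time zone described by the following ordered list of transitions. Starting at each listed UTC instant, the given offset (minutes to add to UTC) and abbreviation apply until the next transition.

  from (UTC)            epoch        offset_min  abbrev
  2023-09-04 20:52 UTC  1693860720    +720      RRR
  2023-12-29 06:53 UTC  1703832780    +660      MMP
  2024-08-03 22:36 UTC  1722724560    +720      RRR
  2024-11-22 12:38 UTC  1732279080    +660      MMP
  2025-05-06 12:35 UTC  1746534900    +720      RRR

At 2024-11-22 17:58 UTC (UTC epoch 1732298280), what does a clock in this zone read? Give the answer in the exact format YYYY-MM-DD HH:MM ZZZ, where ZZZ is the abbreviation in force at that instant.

Query: 2024-11-22 17:58 UTC
Rule 4/5 (MMP, +11:00): 2024-11-22 12:38 UTC ≤ query < 2025-05-06 12:35 UTC
17·60 + 58 + 660 = 1738 min
1738 = 1·1440 + 298; 298 = 4·60 + 58 → 04:58, 2024-11-22 + 1 day = 2024-11-23
→ 2024-11-23 04:58 MMP

2024-11-23 04:58 MMP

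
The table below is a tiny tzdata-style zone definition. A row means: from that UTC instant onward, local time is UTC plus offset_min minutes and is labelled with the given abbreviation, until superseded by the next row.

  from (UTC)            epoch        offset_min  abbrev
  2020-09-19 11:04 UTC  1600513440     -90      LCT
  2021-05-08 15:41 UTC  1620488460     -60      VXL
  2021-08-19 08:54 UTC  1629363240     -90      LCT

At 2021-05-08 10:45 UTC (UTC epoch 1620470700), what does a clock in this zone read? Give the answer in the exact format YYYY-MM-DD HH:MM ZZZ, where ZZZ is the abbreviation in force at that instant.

Query: 2021-05-08 10:45 UTC
Rule 1/3 (LCT, -01:30): 2020-09-19 11:04 UTC ≤ query < 2021-05-08 15:41 UTC
10·60 + 45 - 90 = 555 min
555 = 0·1440 + 555; 555 = 9·60 + 15 → 09:15, same day
→ 2021-05-08 09:15 LCT

2021-05-08 09:15 LCT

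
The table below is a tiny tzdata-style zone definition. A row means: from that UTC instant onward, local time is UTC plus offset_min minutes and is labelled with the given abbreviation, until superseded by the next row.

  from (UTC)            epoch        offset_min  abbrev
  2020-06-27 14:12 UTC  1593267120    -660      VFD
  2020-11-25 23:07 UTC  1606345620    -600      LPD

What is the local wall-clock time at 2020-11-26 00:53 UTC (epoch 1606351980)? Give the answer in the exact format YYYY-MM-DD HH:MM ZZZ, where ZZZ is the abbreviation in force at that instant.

Query: 2020-11-26 00:53 UTC
Rule 2/2 (LPD, -10:00): 2020-11-25 23:07 UTC ≤ query < +∞
0·60 + 53 - 600 = -547 min
-547 = -1·1440 + 893; 893 = 14·60 + 53 → 14:53, 2020-11-26 - 1 day = 2020-11-25
→ 2020-11-25 14:53 LPD

2020-11-25 14:53 LPD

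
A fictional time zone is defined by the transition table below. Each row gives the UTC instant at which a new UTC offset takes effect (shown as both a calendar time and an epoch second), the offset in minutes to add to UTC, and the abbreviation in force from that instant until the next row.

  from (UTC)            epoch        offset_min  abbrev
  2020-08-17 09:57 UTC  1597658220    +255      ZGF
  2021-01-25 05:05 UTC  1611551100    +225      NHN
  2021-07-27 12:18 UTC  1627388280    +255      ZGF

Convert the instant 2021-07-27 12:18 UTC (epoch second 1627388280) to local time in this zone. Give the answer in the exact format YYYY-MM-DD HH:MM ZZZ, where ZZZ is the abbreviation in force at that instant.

Query: 2021-07-27 12:18 UTC
Rule 3/3 (ZGF, +04:15): 2021-07-27 12:18 UTC ≤ query < +∞
12·60 + 18 + 255 = 993 min
993 = 0·1440 + 993; 993 = 16·60 + 33 → 16:33, same day
→ 2021-07-27 16:33 ZGF

2021-07-27 16:33 ZGF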